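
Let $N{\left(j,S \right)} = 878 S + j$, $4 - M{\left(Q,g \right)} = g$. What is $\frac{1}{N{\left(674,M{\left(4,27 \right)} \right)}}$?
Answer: $- \frac{1}{19520} \approx -5.1229 \cdot 10^{-5}$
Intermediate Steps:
$M{\left(Q,g \right)} = 4 - g$
$N{\left(j,S \right)} = j + 878 S$
$\frac{1}{N{\left(674,M{\left(4,27 \right)} \right)}} = \frac{1}{674 + 878 \left(4 - 27\right)} = \frac{1}{674 + 878 \left(-23\right)} = \frac{1}{674 - 20194} = \frac{1}{-19520} = - \frac{1}{19520}$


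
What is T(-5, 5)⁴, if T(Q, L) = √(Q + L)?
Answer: 0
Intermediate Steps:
T(Q, L) = √(L + Q)
T(-5, 5)⁴ = (√(5 - 5))⁴ = (√0)⁴ = 0⁴ = 0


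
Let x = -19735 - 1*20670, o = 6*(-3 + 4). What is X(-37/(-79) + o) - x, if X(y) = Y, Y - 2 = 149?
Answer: 40556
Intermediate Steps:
Y = 151 (Y = 2 + 149 = 151)
o = 6 (o = 6*1 = 6)
x = -40405 (x = -19735 - 20670 = -40405)
X(y) = 151
X(-37/(-79) + o) - x = 151 - 1*(-40405) = 151 + 40405 = 40556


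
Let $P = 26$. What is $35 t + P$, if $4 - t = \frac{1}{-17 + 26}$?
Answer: $\frac{1459}{9} \approx 162.11$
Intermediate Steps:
$t = \frac{35}{9}$ ($t = 4 - \frac{1}{-17 + 26} = 4 - \frac{1}{9} = \frac{35}{9} \approx 3.8889$)
$35 t + P = 35 \cdot \frac{35}{9} + 26 = \frac{1225}{9} + 26 = \frac{1459}{9}$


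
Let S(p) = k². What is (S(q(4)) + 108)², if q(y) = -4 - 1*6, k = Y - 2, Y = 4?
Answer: 12544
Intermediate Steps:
k = 2 (k = 4 - 2 = 2)
q(y) = -10 (q(y) = -4 - 6 = -10)
S(p) = 4 (S(p) = 2² = 4)
(S(q(4)) + 108)² = (4 + 108)² = 112² = 12544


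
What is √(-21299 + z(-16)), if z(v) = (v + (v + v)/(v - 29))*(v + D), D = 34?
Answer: I*√539355/5 ≈ 146.88*I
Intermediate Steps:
z(v) = (34 + v)*(v + 2*v/(-29 + v)) (z(v) = (v + (v + v)/(v - 29))*(v + 34) = (v + (2*v)/(-29 + v))*(34 + v) = (v + 2*v/(-29 + v))*(34 + v) = (34 + v)*(v + 2*v/(-29 + v)))
√(-21299 + z(-16)) = √(-21299 - 16*(-918 + (-16)² + 7*(-16))/(-29 - 16)) = √(-21299 - 16*(-918 + 256 - 112)/(-45)) = √(-21299 - 16*(-1/45)*(-774)) = √(-21299 - 1376/5) = √(-107871/5) = I*√539355/5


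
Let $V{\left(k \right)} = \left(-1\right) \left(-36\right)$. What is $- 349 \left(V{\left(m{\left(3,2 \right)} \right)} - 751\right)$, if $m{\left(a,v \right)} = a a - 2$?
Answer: $249535$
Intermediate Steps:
$m{\left(a,v \right)} = -2 + a^{2}$ ($m{\left(a,v \right)} = a^{2} - 2 = -2 + a^{2}$)
$V{\left(k \right)} = 36$
$- 349 \left(V{\left(m{\left(3,2 \right)} \right)} - 751\right) = - 349 \left(36 - 751\right) = \left(-349\right) \left(-715\right) = 249535$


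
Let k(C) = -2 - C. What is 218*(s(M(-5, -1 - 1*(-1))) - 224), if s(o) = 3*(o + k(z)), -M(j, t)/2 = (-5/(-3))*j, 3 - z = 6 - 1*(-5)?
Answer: -34008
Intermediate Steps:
z = -8 (z = 3 - (6 - 1*(-5)) = 3 - (6 + 5) = 3 - 1*11 = 3 - 11 = -8)
M(j, t) = -10*j/3 (M(j, t) = -2*(-5/(-3))*j = -2*(-5*(-⅓))*j = -10*j/3)
s(o) = 18 + 3*o (s(o) = 3*(o + (-2 - 1*(-8))) = 3*(o + (-2 + 8)) = 3*(o + 6) = 3*(6 + o) = 18 + 3*o)
218*(s(M(-5, -1 - 1*(-1))) - 224) = 218*((18 + 3*(-10/3*(-5))) - 224) = 218*((18 + 3*(50/3)) - 224) = 218*((18 + 50) - 224) = 218*(68 - 224) = 218*(-156) = -34008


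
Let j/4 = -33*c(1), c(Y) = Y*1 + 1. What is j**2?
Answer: 69696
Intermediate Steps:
c(Y) = 1 + Y (c(Y) = Y + 1 = 1 + Y)
j = -264 (j = 4*(-33*(1 + 1)) = 4*(-33*2) = 4*(-66) = -264)
j**2 = (-264)**2 = 69696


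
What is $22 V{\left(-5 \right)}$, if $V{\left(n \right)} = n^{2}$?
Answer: $550$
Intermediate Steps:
$22 V{\left(-5 \right)} = 22 \left(-5\right)^{2} = 22 \cdot 25 = 550$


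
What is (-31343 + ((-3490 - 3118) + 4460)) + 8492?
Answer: -24999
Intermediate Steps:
(-31343 + ((-3490 - 3118) + 4460)) + 8492 = (-31343 + (-6608 + 4460)) + 8492 = (-31343 - 2148) + 8492 = -33491 + 8492 = -24999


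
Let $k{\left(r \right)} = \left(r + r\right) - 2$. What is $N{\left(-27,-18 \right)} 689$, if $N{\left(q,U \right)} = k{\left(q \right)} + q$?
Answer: $-57187$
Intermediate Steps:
$k{\left(r \right)} = -2 + 2 r$ ($k{\left(r \right)} = 2 r - 2 = -2 + 2 r$)
$N{\left(q,U \right)} = -2 + 3 q$ ($N{\left(q,U \right)} = \left(-2 + 2 q\right) + q = -2 + 3 q$)
$N{\left(-27,-18 \right)} 689 = \left(-2 + 3 \left(-27\right)\right) 689 = \left(-2 - 81\right) 689 = \left(-83\right) 689 = -57187$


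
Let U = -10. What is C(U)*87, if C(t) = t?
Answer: -870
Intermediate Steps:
C(U)*87 = -10*87 = -870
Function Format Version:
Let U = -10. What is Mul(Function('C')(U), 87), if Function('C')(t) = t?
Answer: -870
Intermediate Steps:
Mul(Function('C')(U), 87) = Mul(-10, 87) = -870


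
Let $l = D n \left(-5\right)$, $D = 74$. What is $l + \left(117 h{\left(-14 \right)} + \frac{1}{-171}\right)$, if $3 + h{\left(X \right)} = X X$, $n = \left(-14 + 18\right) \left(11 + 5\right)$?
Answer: $- \frac{187930}{171} \approx -1099.0$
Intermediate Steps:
$n = 64$ ($n = 4 \cdot 16 = 64$)
$h{\left(X \right)} = -3 + X^{2}$ ($h{\left(X \right)} = -3 + X X = -3 + X^{2}$)
$l = -23680$ ($l = 74 \cdot 64 \left(-5\right) = 4736 \left(-5\right) = -23680$)
$l + \left(117 h{\left(-14 \right)} + \frac{1}{-171}\right) = -23680 + \left(117 \left(-3 + \left(-14\right)^{2}\right) + \frac{1}{-171}\right) = -23680 - \left(\frac{1}{171} - 117 \left(-3 + 196\right)\right) = -23680 + \left(117 \cdot 193 - \frac{1}{171}\right) = -23680 + \left(22581 - \frac{1}{171}\right) = -23680 + \frac{3861350}{171} = - \frac{187930}{171}$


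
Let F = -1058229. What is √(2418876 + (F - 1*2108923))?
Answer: 2*I*√187069 ≈ 865.03*I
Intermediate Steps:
√(2418876 + (F - 1*2108923)) = √(2418876 + (-1058229 - 1*2108923)) = √(2418876 + (-1058229 - 2108923)) = √(2418876 - 3167152) = √(-748276) = 2*I*√187069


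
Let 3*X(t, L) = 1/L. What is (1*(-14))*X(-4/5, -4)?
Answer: 7/6 ≈ 1.1667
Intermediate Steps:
X(t, L) = 1/(3*L)
(1*(-14))*X(-4/5, -4) = (1*(-14))*((1/3)/(-4)) = -14*(-1)/(3*4) = -14*(-1/12) = 7/6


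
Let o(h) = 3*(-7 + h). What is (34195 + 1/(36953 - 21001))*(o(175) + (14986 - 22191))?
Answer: -3655252373341/15952 ≈ -2.2914e+8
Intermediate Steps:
o(h) = -21 + 3*h
(34195 + 1/(36953 - 21001))*(o(175) + (14986 - 22191)) = (34195 + 1/(36953 - 21001))*((-21 + 3*175) + (14986 - 22191)) = (34195 + 1/15952)*((-21 + 525) - 7205) = (34195 + 1/15952)*(504 - 7205) = (545478641/15952)*(-6701) = -3655252373341/15952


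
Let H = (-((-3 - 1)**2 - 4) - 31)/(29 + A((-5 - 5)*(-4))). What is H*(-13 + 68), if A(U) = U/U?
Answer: -473/6 ≈ -78.833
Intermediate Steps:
A(U) = 1
H = -43/30 (H = (-((-3 - 1)**2 - 4) - 31)/(29 + 1) = (-((-4)**2 - 4) - 31)/30 = (-(16 - 4) - 31)*(1/30) = (-1*12 - 31)*(1/30) = (-12 - 31)*(1/30) = -43*1/30 = -43/30 ≈ -1.4333)
H*(-13 + 68) = -43*(-13 + 68)/30 = -43/30*55 = -473/6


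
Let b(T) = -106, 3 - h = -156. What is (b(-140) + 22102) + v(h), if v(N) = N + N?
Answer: 22314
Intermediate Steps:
h = 159 (h = 3 - 1*(-156) = 3 + 156 = 159)
v(N) = 2*N
(b(-140) + 22102) + v(h) = (-106 + 22102) + 2*159 = 21996 + 318 = 22314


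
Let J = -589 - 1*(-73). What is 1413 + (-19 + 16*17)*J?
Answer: -129135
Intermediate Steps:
J = -516 (J = -589 + 73 = -516)
1413 + (-19 + 16*17)*J = 1413 + (-19 + 16*17)*(-516) = 1413 + (-19 + 272)*(-516) = 1413 + 253*(-516) = 1413 - 130548 = -129135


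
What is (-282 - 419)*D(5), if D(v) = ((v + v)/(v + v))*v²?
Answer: -17525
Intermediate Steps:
D(v) = v² (D(v) = ((2*v)/((2*v)))*v² = ((2*v)*(1/(2*v)))*v² = 1*v² = v²)
(-282 - 419)*D(5) = (-282 - 419)*5² = -701*25 = -17525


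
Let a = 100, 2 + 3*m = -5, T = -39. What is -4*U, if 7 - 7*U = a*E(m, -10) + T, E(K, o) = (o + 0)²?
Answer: 5688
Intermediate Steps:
m = -7/3 (m = -⅔ + (⅓)*(-5) = -⅔ - 5/3 = -7/3 ≈ -2.3333)
E(K, o) = o²
U = -1422 (U = 1 - (100*(-10)² - 39)/7 = 1 - (100*100 - 39)/7 = 1 - (10000 - 39)/7 = 1 - ⅐*9961 = 1 - 1423 = -1422)
-4*U = -4*(-1422) = 5688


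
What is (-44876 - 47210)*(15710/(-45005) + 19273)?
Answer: -15974446741266/9001 ≈ -1.7747e+9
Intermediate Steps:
(-44876 - 47210)*(15710/(-45005) + 19273) = -92086*(15710*(-1/45005) + 19273) = -92086*(-3142/9001 + 19273) = -92086*173473131/9001 = -15974446741266/9001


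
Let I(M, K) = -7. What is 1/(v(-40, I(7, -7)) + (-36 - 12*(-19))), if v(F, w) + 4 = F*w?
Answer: 1/468 ≈ 0.0021368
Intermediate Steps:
v(F, w) = -4 + F*w
1/(v(-40, I(7, -7)) + (-36 - 12*(-19))) = 1/((-4 - 40*(-7)) + (-36 - 12*(-19))) = 1/((-4 + 280) + (-36 + 228)) = 1/(276 + 192) = 1/468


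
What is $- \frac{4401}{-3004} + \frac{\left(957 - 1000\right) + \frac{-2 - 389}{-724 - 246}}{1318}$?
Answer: $\frac{687797523}{480061730} \approx 1.4327$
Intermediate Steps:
$- \frac{4401}{-3004} + \frac{\left(957 - 1000\right) + \frac{-2 - 389}{-724 - 246}}{1318} = \left(-4401\right) \left(- \frac{1}{3004}\right) + \left(-43 - \frac{391}{-970}\right) \frac{1}{1318} = \frac{4401}{3004} + \left(-43 - - \frac{391}{970}\right) \frac{1}{1318} = \frac{4401}{3004} + \left(-43 + \frac{391}{970}\right) \frac{1}{1318} = \frac{4401}{3004} - \frac{41319}{1278460} = \frac{687797523}{480061730}$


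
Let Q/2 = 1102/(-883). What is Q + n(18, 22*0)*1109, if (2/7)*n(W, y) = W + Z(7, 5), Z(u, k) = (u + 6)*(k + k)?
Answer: 507247742/883 ≈ 5.7446e+5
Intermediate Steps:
Z(u, k) = 2*k*(6 + u) (Z(u, k) = (6 + u)*(2*k) = 2*k*(6 + u))
n(W, y) = 455 + 7*W/2 (n(W, y) = 7*(W + 2*5*(6 + 7))/2 = 7*(W + 2*5*13)/2 = 7*(W + 130)/2 = 7*(130 + W)/2 = 455 + 7*W/2)
Q = -2204/883 (Q = 2*(1102/(-883)) = 2*(1102*(-1/883)) = 2*(-1102/883) = -2204/883 ≈ -2.4960)
Q + n(18, 22*0)*1109 = -2204/883 + (455 + (7/2)*18)*1109 = -2204/883 + (455 + 63)*1109 = -2204/883 + 518*1109 = -2204/883 + 574462 = 507247742/883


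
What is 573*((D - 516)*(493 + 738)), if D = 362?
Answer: -108625902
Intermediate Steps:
573*((D - 516)*(493 + 738)) = 573*((362 - 516)*(493 + 738)) = 573*(-154*1231) = 573*(-189574) = -108625902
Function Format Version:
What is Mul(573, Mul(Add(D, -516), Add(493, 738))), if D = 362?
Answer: -108625902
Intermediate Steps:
Mul(573, Mul(Add(D, -516), Add(493, 738))) = Mul(573, Mul(Add(362, -516), Add(493, 738))) = Mul(573, Mul(-154, 1231)) = Mul(573, -189574) = -108625902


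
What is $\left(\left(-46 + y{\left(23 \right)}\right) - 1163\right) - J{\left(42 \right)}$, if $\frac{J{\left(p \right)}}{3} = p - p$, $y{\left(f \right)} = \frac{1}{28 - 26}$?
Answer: $- \frac{2417}{2} \approx -1208.5$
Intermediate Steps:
$y{\left(f \right)} = \frac{1}{2}$
$J{\left(p \right)} = 0$ ($J{\left(p \right)} = 3 \left(p - p\right) = 3 \cdot 0 = 0$)
$\left(\left(-46 + y{\left(23 \right)}\right) - 1163\right) - J{\left(42 \right)} = \left(\left(-46 + \frac{1}{2}\right) - 1163\right) - 0 = \left(- \frac{91}{2} - 1163\right) + 0 = - \frac{2417}{2} + 0 = - \frac{2417}{2}$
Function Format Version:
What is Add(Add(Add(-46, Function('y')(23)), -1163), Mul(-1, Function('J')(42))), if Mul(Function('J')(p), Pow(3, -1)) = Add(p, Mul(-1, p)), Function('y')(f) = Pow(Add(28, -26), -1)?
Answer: Rational(-2417, 2) ≈ -1208.5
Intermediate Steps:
Function('y')(f) = Rational(1, 2) (Function('y')(f) = Pow(2, -1) = Rational(1, 2))
Function('J')(p) = 0 (Function('J')(p) = Mul(3, Add(p, Mul(-1, p))) = Mul(3, 0) = 0)
Add(Add(Add(-46, Function('y')(23)), -1163), Mul(-1, Function('J')(42))) = Add(Add(Add(-46, Rational(1, 2)), -1163), Mul(-1, 0)) = Add(Add(Rational(-91, 2), -1163), 0) = Add(Rational(-2417, 2), 0) = Rational(-2417, 2)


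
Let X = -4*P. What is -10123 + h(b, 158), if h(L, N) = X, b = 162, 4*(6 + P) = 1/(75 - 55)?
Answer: -201981/20 ≈ -10099.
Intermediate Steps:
P = -479/80 (P = -6 + 1/(4*(75 - 55)) = -6 + (1/4)/20 = -6 + (1/4)*(1/20) = -6 + 1/80 = -479/80 ≈ -5.9875)
X = 479/20 (X = -4*(-479/80) = 479/20 ≈ 23.950)
h(L, N) = 479/20
-10123 + h(b, 158) = -10123 + 479/20 = -201981/20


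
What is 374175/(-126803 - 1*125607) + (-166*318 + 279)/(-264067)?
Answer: -22484487/17517254 ≈ -1.2836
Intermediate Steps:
374175/(-126803 - 1*125607) + (-166*318 + 279)/(-264067) = 374175/(-126803 - 125607) + (-52788 + 279)*(-1/264067) = 374175/(-252410) - 52509*(-1/264067) = 374175*(-1/252410) + 69/347 = -74835/50482 + 69/347 = -22484487/17517254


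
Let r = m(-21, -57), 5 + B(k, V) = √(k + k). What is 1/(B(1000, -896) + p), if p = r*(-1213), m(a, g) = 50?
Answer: -12131/735805405 - 4*√5/735805405 ≈ -1.6499e-5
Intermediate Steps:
B(k, V) = -5 + √2*√k (B(k, V) = -5 + √(k + k) = -5 + √(2*k) = -5 + √2*√k)
r = 50
p = -60650 (p = 50*(-1213) = -60650)
1/(B(1000, -896) + p) = 1/((-5 + √2*√1000) - 60650) = 1/((-5 + √2*(10*√10)) - 60650) = 1/((-5 + 20*√5) - 60650) = 1/(-60655 + 20*√5)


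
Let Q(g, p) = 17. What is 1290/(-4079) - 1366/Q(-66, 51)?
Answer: -5593844/69343 ≈ -80.669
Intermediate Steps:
1290/(-4079) - 1366/Q(-66, 51) = 1290/(-4079) - 1366/17 = 1290*(-1/4079) - 1366*1/17 = -1290/4079 - 1366/17 = -5593844/69343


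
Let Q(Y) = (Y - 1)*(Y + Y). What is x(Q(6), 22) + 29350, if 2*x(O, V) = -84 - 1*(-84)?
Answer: 29350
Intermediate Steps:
Q(Y) = 2*Y*(-1 + Y) (Q(Y) = (-1 + Y)*(2*Y) = 2*Y*(-1 + Y))
x(O, V) = 0 (x(O, V) = (-84 - 1*(-84))/2 = (-84 + 84)/2 = (½)*0 = 0)
x(Q(6), 22) + 29350 = 0 + 29350 = 29350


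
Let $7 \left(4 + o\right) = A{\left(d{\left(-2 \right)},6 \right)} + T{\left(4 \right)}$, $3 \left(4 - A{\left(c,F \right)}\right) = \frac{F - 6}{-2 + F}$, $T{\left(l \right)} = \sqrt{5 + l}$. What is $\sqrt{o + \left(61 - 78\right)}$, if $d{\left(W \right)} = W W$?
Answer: $2 i \sqrt{5} \approx 4.4721 i$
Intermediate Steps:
$d{\left(W \right)} = W^{2}$
$A{\left(c,F \right)} = 4 - \frac{-6 + F}{3 \left(-2 + F\right)}$ ($A{\left(c,F \right)} = 4 - \frac{\left(F - 6\right) \frac{1}{-2 + F}}{3} = 4 - \frac{\left(-6 + F\right) \frac{1}{-2 + F}}{3} = 4 - \frac{\frac{1}{-2 + F} \left(-6 + F\right)}{3} = 4 - \frac{-6 + F}{3 \left(-2 + F\right)}$)
$o = -3$ ($o = -4 + \frac{\frac{-18 + 11 \cdot 6}{3 \left(-2 + 6\right)} + \sqrt{5 + 4}}{7} = -4 + \frac{\frac{-18 + 66}{3 \cdot 4} + \sqrt{9}}{7} = -4 + \frac{\frac{1}{3} \cdot \frac{1}{4} \cdot 48 + 3}{7} = -4 + \frac{4 + 3}{7} = -4 + \frac{1}{7} \cdot 7 = -4 + 1 = -3$)
$\sqrt{o + \left(61 - 78\right)} = \sqrt{-3 + \left(61 - 78\right)} = \sqrt{-3 - 17} = \sqrt{-20} = 2 i \sqrt{5}$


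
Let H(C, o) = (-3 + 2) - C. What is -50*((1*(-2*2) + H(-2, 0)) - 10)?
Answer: 650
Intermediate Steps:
H(C, o) = -1 - C
-50*((1*(-2*2) + H(-2, 0)) - 10) = -50*((1*(-2*2) + (-1 - 1*(-2))) - 10) = -50*((1*(-4) + (-1 + 2)) - 10) = -50*((-4 + 1) - 10) = -50*(-3 - 10) = -50*(-13) = 650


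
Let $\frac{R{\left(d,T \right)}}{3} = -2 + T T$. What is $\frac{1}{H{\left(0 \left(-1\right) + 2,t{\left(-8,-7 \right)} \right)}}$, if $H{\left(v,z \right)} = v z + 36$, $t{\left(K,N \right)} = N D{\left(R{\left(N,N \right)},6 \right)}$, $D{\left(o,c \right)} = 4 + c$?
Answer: $- \frac{1}{104} \approx -0.0096154$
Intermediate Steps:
$R{\left(d,T \right)} = -6 + 3 T^{2}$ ($R{\left(d,T \right)} = 3 \left(-2 + T T\right) = 3 \left(-2 + T^{2}\right) = -6 + 3 T^{2}$)
$t{\left(K,N \right)} = 10 N$ ($t{\left(K,N \right)} = N \left(4 + 6\right) = N 10 = 10 N$)
$H{\left(v,z \right)} = 36 + v z$
$\frac{1}{H{\left(0 \left(-1\right) + 2,t{\left(-8,-7 \right)} \right)}} = \frac{1}{36 + \left(0 \left(-1\right) + 2\right) 10 \left(-7\right)} = \frac{1}{36 + \left(0 + 2\right) \left(-70\right)} = \frac{1}{36 + 2 \left(-70\right)} = \frac{1}{36 - 140} = \frac{1}{-104} = - \frac{1}{104}$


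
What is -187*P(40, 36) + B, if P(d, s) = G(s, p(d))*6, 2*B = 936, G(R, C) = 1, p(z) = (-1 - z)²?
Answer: -654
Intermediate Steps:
B = 468 (B = (½)*936 = 468)
P(d, s) = 6 (P(d, s) = 1*6 = 6)
-187*P(40, 36) + B = -187*6 + 468 = -1122 + 468 = -654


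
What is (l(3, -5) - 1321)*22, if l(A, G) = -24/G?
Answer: -144782/5 ≈ -28956.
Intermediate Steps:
(l(3, -5) - 1321)*22 = (-24/(-5) - 1321)*22 = (-24*(-⅕) - 1321)*22 = (24/5 - 1321)*22 = -6581/5*22 = -144782/5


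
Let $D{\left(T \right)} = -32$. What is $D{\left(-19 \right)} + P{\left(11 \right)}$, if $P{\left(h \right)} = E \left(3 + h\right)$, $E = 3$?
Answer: $10$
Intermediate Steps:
$P{\left(h \right)} = 9 + 3 h$ ($P{\left(h \right)} = 3 \left(3 + h\right) = 9 + 3 h$)
$D{\left(-19 \right)} + P{\left(11 \right)} = -32 + \left(9 + 3 \cdot 11\right) = -32 + \left(9 + 33\right) = -32 + 42 = 10$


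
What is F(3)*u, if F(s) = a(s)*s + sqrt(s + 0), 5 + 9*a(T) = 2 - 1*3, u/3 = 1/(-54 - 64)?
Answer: 3/59 - 3*sqrt(3)/118 ≈ 0.0068123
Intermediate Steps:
u = -3/118 (u = 3/(-54 - 64) = 3/(-118) = 3*(-1/118) = -3/118 ≈ -0.025424)
a(T) = -2/3 (a(T) = -5/9 + (2 - 1*3)/9 = -5/9 + (2 - 3)/9 = -5/9 + (1/9)*(-1) = -5/9 - 1/9 = -2/3)
F(s) = sqrt(s) - 2*s/3 (F(s) = -2*s/3 + sqrt(s + 0) = -2*s/3 + sqrt(s) = sqrt(s) - 2*s/3)
F(3)*u = (sqrt(3) - 2/3*3)*(-3/118) = (sqrt(3) - 2)*(-3/118) = (-2 + sqrt(3))*(-3/118) = 3/59 - 3*sqrt(3)/118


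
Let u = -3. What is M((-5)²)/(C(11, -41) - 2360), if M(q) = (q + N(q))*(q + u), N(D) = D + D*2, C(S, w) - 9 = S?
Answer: -110/117 ≈ -0.94017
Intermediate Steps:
C(S, w) = 9 + S
N(D) = 3*D (N(D) = D + 2*D = 3*D)
M(q) = 4*q*(-3 + q) (M(q) = (q + 3*q)*(q - 3) = (4*q)*(-3 + q) = 4*q*(-3 + q))
M((-5)²)/(C(11, -41) - 2360) = (4*(-5)²*(-3 + (-5)²))/((9 + 11) - 2360) = (4*25*(-3 + 25))/(20 - 2360) = (4*25*22)/(-2340) = 2200*(-1/2340) = -110/117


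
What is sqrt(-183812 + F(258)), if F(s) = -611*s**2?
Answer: 4*I*sqrt(2553401) ≈ 6391.8*I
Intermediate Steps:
sqrt(-183812 + F(258)) = sqrt(-183812 - 611*258**2) = sqrt(-183812 - 611*66564) = sqrt(-183812 - 40670604) = sqrt(-40854416) = 4*I*sqrt(2553401)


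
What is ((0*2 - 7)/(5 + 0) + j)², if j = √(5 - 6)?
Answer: 24/25 - 14*I/5 ≈ 0.96 - 2.8*I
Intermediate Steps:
j = I (j = √(-1) = I ≈ 1.0*I)
((0*2 - 7)/(5 + 0) + j)² = ((0*2 - 7)/(5 + 0) + I)² = ((0 - 7)/5 + I)² = (-7*⅕ + I)² = (-7/5 + I)²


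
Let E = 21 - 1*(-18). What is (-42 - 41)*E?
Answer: -3237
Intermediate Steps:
E = 39 (E = 21 + 18 = 39)
(-42 - 41)*E = (-42 - 41)*39 = -83*39 = -3237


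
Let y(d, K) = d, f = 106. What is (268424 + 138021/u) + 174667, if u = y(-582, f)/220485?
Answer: -10057893741/194 ≈ -5.1845e+7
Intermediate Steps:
u = -194/73495 (u = -582/220485 = -582*1/220485 = -194/73495 ≈ -0.0026396)
(268424 + 138021/u) + 174667 = (268424 + 138021/(-194/73495)) + 174667 = (268424 + 138021*(-73495/194)) + 174667 = (268424 - 10143853395/194) + 174667 = -10091779139/194 + 174667 = -10057893741/194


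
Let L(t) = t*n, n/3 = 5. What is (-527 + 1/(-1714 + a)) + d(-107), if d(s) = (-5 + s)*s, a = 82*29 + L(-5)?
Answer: 6748174/589 ≈ 11457.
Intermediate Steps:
n = 15 (n = 3*5 = 15)
L(t) = 15*t (L(t) = t*15 = 15*t)
a = 2303 (a = 82*29 + 15*(-5) = 2378 - 75 = 2303)
d(s) = s*(-5 + s)
(-527 + 1/(-1714 + a)) + d(-107) = (-527 + 1/(-1714 + 2303)) - 107*(-5 - 107) = (-527 + 1/589) - 107*(-112) = (-527 + 1/589) + 11984 = -310402/589 + 11984 = 6748174/589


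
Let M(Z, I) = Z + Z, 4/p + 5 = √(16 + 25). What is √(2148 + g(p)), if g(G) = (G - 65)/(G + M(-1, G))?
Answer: √(-6699 + 2149*√41)/√(-3 + √41) ≈ 45.552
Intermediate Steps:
p = 4/(-5 + √41) (p = 4/(-5 + √(16 + 25)) = 4/(-5 + √41) ≈ 2.8508)
M(Z, I) = 2*Z
g(G) = (-65 + G)/(-2 + G) (g(G) = (G - 65)/(G + 2*(-1)) = (-65 + G)/(G - 2) = (-65 + G)/(-2 + G))
√(2148 + g(p)) = √(2148 + (-65 + (5/4 + √41/4))/(-2 + (5/4 + √41/4))) = √(2148 + (-255/4 + √41/4)/(-¾ + √41/4))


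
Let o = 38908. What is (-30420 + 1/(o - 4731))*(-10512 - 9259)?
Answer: 20555203646369/34177 ≈ 6.0143e+8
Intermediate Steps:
(-30420 + 1/(o - 4731))*(-10512 - 9259) = (-30420 + 1/(38908 - 4731))*(-10512 - 9259) = (-30420 + 1/34177)*(-19771) = -1039664339/34177*(-19771) = 20555203646369/34177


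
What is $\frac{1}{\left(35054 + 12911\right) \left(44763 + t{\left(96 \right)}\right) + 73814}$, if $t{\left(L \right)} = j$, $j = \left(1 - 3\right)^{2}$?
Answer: $\frac{1}{2147322969} \approx 4.657 \cdot 10^{-10}$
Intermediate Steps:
$j = 4$ ($j = \left(-2\right)^{2} = 4$)
$t{\left(L \right)} = 4$
$\frac{1}{\left(35054 + 12911\right) \left(44763 + t{\left(96 \right)}\right) + 73814} = \frac{1}{\left(35054 + 12911\right) \left(44763 + 4\right) + 73814} = \frac{1}{47965 \cdot 44767 + 73814} = \frac{1}{2147249155 + 73814} = \frac{1}{2147322969}$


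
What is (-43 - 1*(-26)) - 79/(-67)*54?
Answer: 3127/67 ≈ 46.672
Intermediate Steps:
(-43 - 1*(-26)) - 79/(-67)*54 = (-43 + 26) - 79*(-1/67)*54 = -17 + (79/67)*54 = -17 + 4266/67 = 3127/67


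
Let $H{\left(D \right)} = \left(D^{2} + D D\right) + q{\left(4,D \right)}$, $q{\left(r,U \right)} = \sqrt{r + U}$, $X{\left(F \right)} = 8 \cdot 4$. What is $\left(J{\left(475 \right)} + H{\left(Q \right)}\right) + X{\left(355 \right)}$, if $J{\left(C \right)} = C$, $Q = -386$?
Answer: $298499 + i \sqrt{382} \approx 2.985 \cdot 10^{5} + 19.545 i$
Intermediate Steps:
$X{\left(F \right)} = 32$
$q{\left(r,U \right)} = \sqrt{U + r}$
$H{\left(D \right)} = \sqrt{4 + D} + 2 D^{2}$ ($H{\left(D \right)} = \left(D^{2} + D D\right) + \sqrt{D + 4} = \left(D^{2} + D^{2}\right) + \sqrt{4 + D} = 2 D^{2} + \sqrt{4 + D} = \sqrt{4 + D} + 2 D^{2}$)
$\left(J{\left(475 \right)} + H{\left(Q \right)}\right) + X{\left(355 \right)} = \left(475 + \left(\sqrt{4 - 386} + 2 \left(-386\right)^{2}\right)\right) + 32 = \left(475 + \left(\sqrt{-382} + 2 \cdot 148996\right)\right) + 32 = \left(475 + \left(i \sqrt{382} + 297992\right)\right) + 32 = \left(475 + \left(297992 + i \sqrt{382}\right)\right) + 32 = \left(298467 + i \sqrt{382}\right) + 32 = 298499 + i \sqrt{382}$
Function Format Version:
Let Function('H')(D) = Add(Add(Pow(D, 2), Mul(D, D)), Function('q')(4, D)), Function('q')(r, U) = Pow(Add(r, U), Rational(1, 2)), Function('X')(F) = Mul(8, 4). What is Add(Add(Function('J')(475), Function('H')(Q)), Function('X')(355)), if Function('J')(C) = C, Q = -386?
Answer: Add(298499, Mul(I, Pow(382, Rational(1, 2)))) ≈ Add(2.9850e+5, Mul(19.545, I))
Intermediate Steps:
Function('X')(F) = 32
Function('q')(r, U) = Pow(Add(U, r), Rational(1, 2))
Function('H')(D) = Add(Pow(Add(4, D), Rational(1, 2)), Mul(2, Pow(D, 2))) (Function('H')(D) = Add(Add(Pow(D, 2), Mul(D, D)), Pow(Add(D, 4), Rational(1, 2))) = Add(Add(Pow(D, 2), Pow(D, 2)), Pow(Add(4, D), Rational(1, 2))) = Add(Mul(2, Pow(D, 2)), Pow(Add(4, D), Rational(1, 2))) = Add(Pow(Add(4, D), Rational(1, 2)), Mul(2, Pow(D, 2))))
Add(Add(Function('J')(475), Function('H')(Q)), Function('X')(355)) = Add(Add(475, Add(Pow(Add(4, -386), Rational(1, 2)), Mul(2, Pow(-386, 2)))), 32) = Add(Add(475, Add(Pow(-382, Rational(1, 2)), Mul(2, 148996))), 32) = Add(Add(475, Add(Mul(I, Pow(382, Rational(1, 2))), 297992)), 32) = Add(Add(475, Add(297992, Mul(I, Pow(382, Rational(1, 2))))), 32) = Add(Add(298467, Mul(I, Pow(382, Rational(1, 2)))), 32) = Add(298499, Mul(I, Pow(382, Rational(1, 2))))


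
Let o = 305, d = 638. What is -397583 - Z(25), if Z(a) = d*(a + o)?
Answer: -608123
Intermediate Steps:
Z(a) = 194590 + 638*a (Z(a) = 638*(a + 305) = 638*(305 + a) = 194590 + 638*a)
-397583 - Z(25) = -397583 - (194590 + 638*25) = -397583 - (194590 + 15950) = -397583 - 1*210540 = -397583 - 210540 = -608123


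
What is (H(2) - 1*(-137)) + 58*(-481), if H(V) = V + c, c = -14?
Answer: -27773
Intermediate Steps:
H(V) = -14 + V (H(V) = V - 14 = -14 + V)
(H(2) - 1*(-137)) + 58*(-481) = ((-14 + 2) - 1*(-137)) + 58*(-481) = (-12 + 137) - 27898 = 125 - 27898 = -27773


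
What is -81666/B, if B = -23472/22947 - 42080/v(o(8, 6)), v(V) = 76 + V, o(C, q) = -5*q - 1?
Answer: 2810984553/32222200 ≈ 87.238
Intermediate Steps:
o(C, q) = -1 - 5*q
B = -64444400/68841 (B = -23472/22947 - 42080/(76 + (-1 - 5*6)) = -23472*1/22947 - 42080/(76 + (-1 - 30)) = -7824/7649 - 42080/(76 - 31) = -7824/7649 - 42080/45 = -7824/7649 - 42080*1/45 = -7824/7649 - 8416/9 = -64444400/68841 ≈ -936.13)
-81666/B = -81666/(-64444400/68841) = -81666*(-68841/64444400) = 2810984553/32222200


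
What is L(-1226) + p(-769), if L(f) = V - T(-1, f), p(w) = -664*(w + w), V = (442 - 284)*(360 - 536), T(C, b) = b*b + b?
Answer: -508426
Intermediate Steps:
T(C, b) = b + b**2 (T(C, b) = b**2 + b = b + b**2)
V = -27808 (V = 158*(-176) = -27808)
p(w) = -1328*w
L(f) = -27808 - f*(1 + f)
L(-1226) + p(-769) = (-27808 - 1*(-1226)*(1 - 1226)) - 1328*(-769) = (-27808 - 1*(-1226)*(-1225)) + 1021232 = (-27808 - 1501850) + 1021232 = -1529658 + 1021232 = -508426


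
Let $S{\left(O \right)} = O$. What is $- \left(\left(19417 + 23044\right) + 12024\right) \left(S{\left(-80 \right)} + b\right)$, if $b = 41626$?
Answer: $-2263633810$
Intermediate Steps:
$- \left(\left(19417 + 23044\right) + 12024\right) \left(S{\left(-80 \right)} + b\right) = - \left(\left(19417 + 23044\right) + 12024\right) \left(-80 + 41626\right) = - \left(42461 + 12024\right) 41546 = - 54485 \cdot 41546 = \left(-1\right) 2263633810 = -2263633810$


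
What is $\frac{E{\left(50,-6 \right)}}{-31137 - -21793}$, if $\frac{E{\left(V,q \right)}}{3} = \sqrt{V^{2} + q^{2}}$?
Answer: $- \frac{3 \sqrt{634}}{4672} \approx -0.016168$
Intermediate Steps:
$E{\left(V,q \right)} = 3 \sqrt{V^{2} + q^{2}}$
$\frac{E{\left(50,-6 \right)}}{-31137 - -21793} = \frac{3 \sqrt{50^{2} + \left(-6\right)^{2}}}{-31137 - -21793} = \frac{3 \sqrt{2500 + 36}}{-31137 + 21793} = \frac{3 \sqrt{2536}}{-9344} = 3 \cdot 2 \sqrt{634} \left(- \frac{1}{9344}\right) = 6 \sqrt{634} \left(- \frac{1}{9344}\right) = - \frac{3 \sqrt{634}}{4672}$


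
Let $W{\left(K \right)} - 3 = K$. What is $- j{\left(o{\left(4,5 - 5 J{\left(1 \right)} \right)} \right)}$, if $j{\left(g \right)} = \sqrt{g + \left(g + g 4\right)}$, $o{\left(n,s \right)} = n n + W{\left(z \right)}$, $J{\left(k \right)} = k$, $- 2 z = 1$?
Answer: $- \sqrt{111} \approx -10.536$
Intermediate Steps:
$z = - \frac{1}{2}$ ($z = \left(- \frac{1}{2}\right) 1 = - \frac{1}{2} \approx -0.5$)
$W{\left(K \right)} = 3 + K$
$o{\left(n,s \right)} = \frac{5}{2} + n^{2}$ ($o{\left(n,s \right)} = n n + \left(3 - \frac{1}{2}\right) = n^{2} + \frac{5}{2} = \frac{5}{2} + n^{2}$)
$j{\left(g \right)} = \sqrt{6} \sqrt{g}$ ($j{\left(g \right)} = \sqrt{g + \left(g + 4 g\right)} = \sqrt{g + 5 g} = \sqrt{6 g} = \sqrt{6} \sqrt{g}$)
$- j{\left(o{\left(4,5 - 5 J{\left(1 \right)} \right)} \right)} = - \sqrt{6} \sqrt{\frac{5}{2} + 4^{2}} = - \sqrt{6} \sqrt{\frac{5}{2} + 16} = - \sqrt{6} \sqrt{\frac{37}{2}} = - \sqrt{6} \frac{\sqrt{74}}{2} = - \sqrt{111}$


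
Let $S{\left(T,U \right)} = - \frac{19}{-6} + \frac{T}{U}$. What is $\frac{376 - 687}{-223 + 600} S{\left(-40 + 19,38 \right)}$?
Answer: $- \frac{46339}{21489} \approx -2.1564$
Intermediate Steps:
$S{\left(T,U \right)} = \frac{19}{6} + \frac{T}{U}$ ($S{\left(T,U \right)} = \left(-19\right) \left(- \frac{1}{6}\right) + \frac{T}{U} = \frac{19}{6} + \frac{T}{U}$)
$\frac{376 - 687}{-223 + 600} S{\left(-40 + 19,38 \right)} = \frac{376 - 687}{-223 + 600} \left(\frac{19}{6} + \frac{-40 + 19}{38}\right) = - \frac{311}{377} \left(\frac{19}{6} - \frac{21}{38}\right) = \left(-311\right) \frac{1}{377} \left(\frac{19}{6} - \frac{21}{38}\right) = \left(- \frac{311}{377}\right) \frac{149}{57} = - \frac{46339}{21489}$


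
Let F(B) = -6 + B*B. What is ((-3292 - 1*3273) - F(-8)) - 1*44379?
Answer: -51002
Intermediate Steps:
F(B) = -6 + B**2
((-3292 - 1*3273) - F(-8)) - 1*44379 = ((-3292 - 1*3273) - (-6 + (-8)**2)) - 1*44379 = ((-3292 - 3273) - (-6 + 64)) - 44379 = (-6565 - 1*58) - 44379 = (-6565 - 58) - 44379 = -6623 - 44379 = -51002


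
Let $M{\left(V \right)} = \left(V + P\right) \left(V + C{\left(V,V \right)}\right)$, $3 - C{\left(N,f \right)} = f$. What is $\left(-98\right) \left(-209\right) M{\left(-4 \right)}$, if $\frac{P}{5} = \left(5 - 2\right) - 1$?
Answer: $368676$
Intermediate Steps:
$C{\left(N,f \right)} = 3 - f$
$P = 10$ ($P = 5 \left(\left(5 - 2\right) - 1\right) = 5 \left(3 - 1\right) = 5 \cdot 2 = 10$)
$M{\left(V \right)} = 30 + 3 V$ ($M{\left(V \right)} = \left(V + 10\right) \left(V - \left(-3 + V\right)\right) = \left(10 + V\right) 3 = 30 + 3 V$)
$\left(-98\right) \left(-209\right) M{\left(-4 \right)} = \left(-98\right) \left(-209\right) \left(30 + 3 \left(-4\right)\right) = 20482 \left(30 - 12\right) = 20482 \cdot 18 = 368676$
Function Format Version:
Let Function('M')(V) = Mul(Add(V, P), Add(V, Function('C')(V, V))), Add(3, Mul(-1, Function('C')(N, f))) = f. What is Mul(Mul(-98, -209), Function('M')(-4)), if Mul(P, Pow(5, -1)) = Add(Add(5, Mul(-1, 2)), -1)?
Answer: 368676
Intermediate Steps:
Function('C')(N, f) = Add(3, Mul(-1, f))
P = 10 (P = Mul(5, Add(Add(5, Mul(-1, 2)), -1)) = Mul(5, Add(Add(5, -2), -1)) = Mul(5, Add(3, -1)) = Mul(5, 2) = 10)
Function('M')(V) = Add(30, Mul(3, V)) (Function('M')(V) = Mul(Add(V, 10), Add(V, Add(3, Mul(-1, V)))) = Mul(Add(10, V), 3) = Add(30, Mul(3, V)))
Mul(Mul(-98, -209), Function('M')(-4)) = Mul(Mul(-98, -209), Add(30, Mul(3, -4))) = Mul(20482, Add(30, -12)) = Mul(20482, 18) = 368676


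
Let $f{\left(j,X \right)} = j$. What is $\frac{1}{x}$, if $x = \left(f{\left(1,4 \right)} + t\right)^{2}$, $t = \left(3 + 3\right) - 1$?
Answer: $\frac{1}{36} \approx 0.027778$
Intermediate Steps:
$t = 5$ ($t = 6 - 1 = 5$)
$x = 36$ ($x = \left(1 + 5\right)^{2} = 6^{2} = 36$)
$\frac{1}{x} = \frac{1}{36}$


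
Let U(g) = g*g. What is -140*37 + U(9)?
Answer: -5099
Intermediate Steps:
U(g) = g**2
-140*37 + U(9) = -140*37 + 9**2 = -5180 + 81 = -5099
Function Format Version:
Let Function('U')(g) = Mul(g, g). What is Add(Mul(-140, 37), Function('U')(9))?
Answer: -5099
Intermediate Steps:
Function('U')(g) = Pow(g, 2)
Add(Mul(-140, 37), Function('U')(9)) = Add(Mul(-140, 37), Pow(9, 2)) = Add(-5180, 81) = -5099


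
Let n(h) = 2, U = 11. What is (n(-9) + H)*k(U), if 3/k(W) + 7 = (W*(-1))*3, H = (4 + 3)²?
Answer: -153/40 ≈ -3.8250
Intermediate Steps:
H = 49 (H = 7² = 49)
k(W) = 3/(-7 - 3*W) (k(W) = 3/(-7 + (W*(-1))*3) = 3/(-7 - W*3) = 3/(-7 - 3*W))
(n(-9) + H)*k(U) = (2 + 49)*(-3/(7 + 3*11)) = 51*(-3/(7 + 33)) = 51*(-3/40) = -153/40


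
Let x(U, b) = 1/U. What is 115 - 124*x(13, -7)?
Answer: 1371/13 ≈ 105.46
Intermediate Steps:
115 - 124*x(13, -7) = 115 - 124/13 = 1371/13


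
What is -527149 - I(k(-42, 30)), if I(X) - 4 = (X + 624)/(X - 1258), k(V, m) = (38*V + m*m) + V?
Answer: -526098751/998 ≈ -5.2715e+5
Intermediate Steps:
k(V, m) = m**2 + 39*V (k(V, m) = (38*V + m**2) + V = (m**2 + 38*V) + V = m**2 + 39*V)
I(X) = 4 + (624 + X)/(-1258 + X) (I(X) = 4 + (X + 624)/(X - 1258) = 4 + (624 + X)/(-1258 + X))
-527149 - I(k(-42, 30)) = -527149 - (-4408 + 5*(30**2 + 39*(-42)))/(-1258 + (30**2 + 39*(-42))) = -527149 - (-4408 + 5*(900 - 1638))/(-1258 + (900 - 1638)) = -527149 - (-4408 + 5*(-738))/(-1258 - 738) = -527149 - (-4408 - 3690)/(-1996) = -527149 - (-1)*(-8098)/1996 = -527149 - 1*4049/998 = -527149 - 4049/998 = -526098751/998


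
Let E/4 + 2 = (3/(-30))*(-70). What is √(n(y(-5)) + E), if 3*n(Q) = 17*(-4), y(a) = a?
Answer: 2*I*√6/3 ≈ 1.633*I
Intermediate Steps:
n(Q) = -68/3 (n(Q) = (17*(-4))/3 = (⅓)*(-68) = -68/3)
E = 20 (E = -8 + 4*((3/(-30))*(-70)) = -8 + 4*((3*(-1/30))*(-70)) = -8 + 4*(-⅒*(-70)) = -8 + 4*7 = -8 + 28 = 20)
√(n(y(-5)) + E) = √(-68/3 + 20) = √(-8/3) = 2*I*√6/3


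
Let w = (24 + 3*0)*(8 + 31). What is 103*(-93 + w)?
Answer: 86829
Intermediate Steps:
w = 936 (w = (24 + 0)*39 = 24*39 = 936)
103*(-93 + w) = 103*(-93 + 936) = 103*843 = 86829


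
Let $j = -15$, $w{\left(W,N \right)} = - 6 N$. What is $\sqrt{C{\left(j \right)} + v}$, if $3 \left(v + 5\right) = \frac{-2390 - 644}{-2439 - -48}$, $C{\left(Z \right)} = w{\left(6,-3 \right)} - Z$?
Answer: $\frac{\sqrt{162490766}}{2391} \approx 5.3313$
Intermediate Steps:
$C{\left(Z \right)} = 18 - Z$ ($C{\left(Z \right)} = \left(-6\right) \left(-3\right) - Z = 18 - Z$)
$v = - \frac{32831}{7173}$ ($v = -5 + \frac{\left(-2390 - 644\right) \frac{1}{-2439 - -48}}{3} = -5 + \frac{\left(-3034\right) \frac{1}{-2439 + 48}}{3} = -5 + \frac{\left(-3034\right) \frac{1}{-2391}}{3} = -5 + \frac{\left(-3034\right) \left(- \frac{1}{2391}\right)}{3} = -5 + \frac{1}{3} \cdot \frac{3034}{2391} = -5 + \frac{3034}{7173} = - \frac{32831}{7173} \approx -4.577$)
$\sqrt{C{\left(j \right)} + v} = \sqrt{\left(18 - -15\right) - \frac{32831}{7173}} = \sqrt{\left(18 + 15\right) - \frac{32831}{7173}} = \sqrt{33 - \frac{32831}{7173}} = \sqrt{\frac{203878}{7173}} = \frac{\sqrt{162490766}}{2391}$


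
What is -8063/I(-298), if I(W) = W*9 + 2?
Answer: 8063/2680 ≈ 3.0086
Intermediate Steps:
I(W) = 2 + 9*W (I(W) = 9*W + 2 = 2 + 9*W)
-8063/I(-298) = -8063/(2 + 9*(-298)) = -8063/(2 - 2682) = -8063/(-2680) = -8063*(-1/2680) = 8063/2680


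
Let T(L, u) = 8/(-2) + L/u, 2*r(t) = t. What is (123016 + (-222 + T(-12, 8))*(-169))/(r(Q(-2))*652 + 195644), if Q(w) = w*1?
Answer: 322927/389984 ≈ 0.82805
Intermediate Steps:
Q(w) = w
r(t) = t/2
T(L, u) = -4 + L/u (T(L, u) = 8*(-½) + L/u = -4 + L/u)
(123016 + (-222 + T(-12, 8))*(-169))/(r(Q(-2))*652 + 195644) = (123016 + (-222 + (-4 - 12/8))*(-169))/(((½)*(-2))*652 + 195644) = (123016 + (-222 + (-4 - 12*⅛))*(-169))/(-1*652 + 195644) = (123016 + (-222 + (-4 - 3/2))*(-169))/(-652 + 195644) = (123016 + (-222 - 11/2)*(-169))/194992 = (123016 - 455/2*(-169))*(1/194992) = (123016 + 76895/2)*(1/194992) = (322927/2)*(1/194992) = 322927/389984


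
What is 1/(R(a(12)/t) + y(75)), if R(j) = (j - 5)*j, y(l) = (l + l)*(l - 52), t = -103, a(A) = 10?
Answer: 10609/36606300 ≈ 0.00028981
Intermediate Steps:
y(l) = 2*l*(-52 + l) (y(l) = (2*l)*(-52 + l) = 2*l*(-52 + l))
R(j) = j*(-5 + j) (R(j) = (-5 + j)*j = j*(-5 + j))
1/(R(a(12)/t) + y(75)) = 1/((10/(-103))*(-5 + 10/(-103)) + 2*75*(-52 + 75)) = 1/((10*(-1/103))*(-5 + 10*(-1/103)) + 2*75*23) = 1/(-10*(-5 - 10/103)/103 + 3450) = 1/(-10/103*(-525/103) + 3450) = 1/(5250/10609 + 3450) = 1/(36606300/10609) = 10609/36606300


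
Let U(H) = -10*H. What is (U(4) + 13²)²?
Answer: 16641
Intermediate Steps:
(U(4) + 13²)² = (-10*4 + 13²)² = (-40 + 169)² = 129² = 16641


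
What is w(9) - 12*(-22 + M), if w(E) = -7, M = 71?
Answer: -595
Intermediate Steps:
w(9) - 12*(-22 + M) = -7 - 12*(-22 + 71) = -7 - 12*49 = -7 - 588 = -595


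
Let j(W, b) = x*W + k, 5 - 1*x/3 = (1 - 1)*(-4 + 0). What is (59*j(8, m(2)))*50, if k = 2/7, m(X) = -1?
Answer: 2483900/7 ≈ 3.5484e+5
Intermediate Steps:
k = 2/7 (k = 2*(1/7) = 2/7 ≈ 0.28571)
x = 15 (x = 15 - 3*(1 - 1)*(-4 + 0) = 15 - 0*(-4) = 15 - 3*0 = 15 + 0 = 15)
j(W, b) = 2/7 + 15*W (j(W, b) = 15*W + 2/7 = 2/7 + 15*W)
(59*j(8, m(2)))*50 = (59*(2/7 + 15*8))*50 = (59*(2/7 + 120))*50 = (59*(842/7))*50 = (49678/7)*50 = 2483900/7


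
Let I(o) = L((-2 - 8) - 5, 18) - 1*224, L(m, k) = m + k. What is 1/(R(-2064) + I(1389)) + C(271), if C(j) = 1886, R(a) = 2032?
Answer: 3415547/1811 ≈ 1886.0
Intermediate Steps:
L(m, k) = k + m
I(o) = -221 (I(o) = (18 + ((-2 - 8) - 5)) - 1*224 = (18 + (-10 - 5)) - 224 = (18 - 15) - 224 = 3 - 224 = -221)
1/(R(-2064) + I(1389)) + C(271) = 1/(2032 - 221) + 1886 = 1/1811 + 1886 = 3415547/1811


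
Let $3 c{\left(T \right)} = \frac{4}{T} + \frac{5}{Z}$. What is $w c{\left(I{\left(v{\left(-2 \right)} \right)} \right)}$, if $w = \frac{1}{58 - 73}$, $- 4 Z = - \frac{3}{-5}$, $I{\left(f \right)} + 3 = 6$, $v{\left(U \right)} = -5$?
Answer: $\frac{32}{45} \approx 0.71111$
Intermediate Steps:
$I{\left(f \right)} = 3$ ($I{\left(f \right)} = -3 + 6 = 3$)
$Z = - \frac{3}{20}$ ($Z = - \frac{\left(-3\right) \frac{1}{-5}}{4} = - \frac{\left(-3\right) \left(- \frac{1}{5}\right)}{4} = \left(- \frac{1}{4}\right) \frac{3}{5} = - \frac{3}{20} \approx -0.15$)
$w = - \frac{1}{15}$ ($w = \frac{1}{-15} = - \frac{1}{15} \approx -0.066667$)
$c{\left(T \right)} = - \frac{100}{9} + \frac{4}{3 T}$ ($c{\left(T \right)} = \frac{\frac{4}{T} + \frac{5}{- \frac{3}{20}}}{3} = \frac{\frac{4}{T} + 5 \left(- \frac{20}{3}\right)}{3} = \frac{\frac{4}{T} - \frac{100}{3}}{3} = \frac{- \frac{100}{3} + \frac{4}{T}}{3} = - \frac{100}{9} + \frac{4}{3 T}$)
$w c{\left(I{\left(v{\left(-2 \right)} \right)} \right)} = - \frac{\frac{4}{9} \cdot \frac{1}{3} \left(3 - 75\right)}{15} = - \frac{\frac{4}{9} \cdot \frac{1}{3} \left(-72\right)}{15} = \left(- \frac{1}{15}\right) \left(- \frac{32}{3}\right) = \frac{32}{45}$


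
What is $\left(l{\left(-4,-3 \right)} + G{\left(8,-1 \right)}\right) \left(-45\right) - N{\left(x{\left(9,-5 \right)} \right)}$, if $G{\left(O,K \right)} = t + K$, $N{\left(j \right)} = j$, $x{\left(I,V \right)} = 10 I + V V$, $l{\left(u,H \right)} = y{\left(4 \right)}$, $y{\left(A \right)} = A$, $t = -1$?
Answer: $-205$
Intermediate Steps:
$l{\left(u,H \right)} = 4$
$x{\left(I,V \right)} = V^{2} + 10 I$ ($x{\left(I,V \right)} = 10 I + V^{2} = V^{2} + 10 I$)
$G{\left(O,K \right)} = -1 + K$
$\left(l{\left(-4,-3 \right)} + G{\left(8,-1 \right)}\right) \left(-45\right) - N{\left(x{\left(9,-5 \right)} \right)} = \left(4 - 2\right) \left(-45\right) - \left(\left(-5\right)^{2} + 10 \cdot 9\right) = \left(4 - 2\right) \left(-45\right) - \left(25 + 90\right) = 2 \left(-45\right) - 115 = -90 - 115 = -205$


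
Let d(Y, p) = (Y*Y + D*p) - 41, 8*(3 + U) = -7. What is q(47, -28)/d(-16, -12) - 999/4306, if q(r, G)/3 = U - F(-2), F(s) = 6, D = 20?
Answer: 410361/430600 ≈ 0.95300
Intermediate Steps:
U = -31/8 (U = -3 + (1/8)*(-7) = -3 - 7/8 = -31/8 ≈ -3.8750)
d(Y, p) = -41 + Y**2 + 20*p (d(Y, p) = (Y*Y + 20*p) - 41 = (Y**2 + 20*p) - 41 = -41 + Y**2 + 20*p)
q(r, G) = -237/8 (q(r, G) = 3*(-31/8 - 1*6) = 3*(-31/8 - 6) = 3*(-79/8) = -237/8)
q(47, -28)/d(-16, -12) - 999/4306 = -237/(8*(-41 + (-16)**2 + 20*(-12))) - 999/4306 = -237/(8*(-41 + 256 - 240)) - 999*1/4306 = -237/8/(-25) - 999/4306 = -237/8*(-1/25) - 999/4306 = 237/200 - 999/4306 = 410361/430600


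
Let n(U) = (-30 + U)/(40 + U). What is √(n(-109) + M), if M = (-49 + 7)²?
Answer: √8407995/69 ≈ 42.024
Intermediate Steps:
M = 1764 (M = (-42)² = 1764)
n(U) = (-30 + U)/(40 + U)
√(n(-109) + M) = √((-30 - 109)/(40 - 109) + 1764) = √(-139/(-69) + 1764) = √(-1/69*(-139) + 1764) = √(139/69 + 1764) = √(121855/69) = √8407995/69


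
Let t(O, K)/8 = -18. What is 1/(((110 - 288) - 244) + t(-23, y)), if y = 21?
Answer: -1/566 ≈ -0.0017668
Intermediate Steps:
t(O, K) = -144 (t(O, K) = 8*(-18) = -144)
1/(((110 - 288) - 244) + t(-23, y)) = 1/(((110 - 288) - 244) - 144) = 1/((-178 - 244) - 144) = 1/(-422 - 144) = 1/(-566) = -1/566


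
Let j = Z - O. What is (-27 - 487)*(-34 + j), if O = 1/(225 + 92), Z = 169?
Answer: -21996116/317 ≈ -69388.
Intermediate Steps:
O = 1/317 ≈ 0.0031546
j = 53572/317 (j = 169 - 1*1/317 = 169 - 1/317 = 53572/317 ≈ 169.00)
(-27 - 487)*(-34 + j) = (-27 - 487)*(-34 + 53572/317) = -514*42794/317 = -21996116/317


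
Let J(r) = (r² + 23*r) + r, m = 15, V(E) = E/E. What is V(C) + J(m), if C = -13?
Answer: 586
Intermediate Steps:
V(E) = 1
J(r) = r² + 24*r
V(C) + J(m) = 1 + 15*(24 + 15) = 1 + 15*39 = 1 + 585 = 586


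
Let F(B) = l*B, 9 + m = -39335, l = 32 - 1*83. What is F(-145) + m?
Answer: -31949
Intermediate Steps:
l = -51 (l = 32 - 83 = -51)
m = -39344 (m = -9 - 39335 = -39344)
F(B) = -51*B
F(-145) + m = -51*(-145) - 39344 = 7395 - 39344 = -31949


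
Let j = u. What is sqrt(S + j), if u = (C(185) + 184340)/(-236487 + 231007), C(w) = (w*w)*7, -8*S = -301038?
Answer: 3*sqrt(1253014878)/548 ≈ 193.78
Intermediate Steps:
S = 150519/4 (S = -1/8*(-301038) = 150519/4 ≈ 37630.)
C(w) = 7*w**2 (C(w) = w**2*7 = 7*w**2)
u = -84783/1096 (u = (7*185**2 + 184340)/(-236487 + 231007) = (7*34225 + 184340)/(-5480) = (239575 + 184340)*(-1/5480) = 423915*(-1/5480) = -84783/1096 ≈ -77.357)
j = -84783/1096 ≈ -77.357
sqrt(S + j) = sqrt(150519/4 - 84783/1096) = sqrt(41157423/1096) = 3*sqrt(1253014878)/548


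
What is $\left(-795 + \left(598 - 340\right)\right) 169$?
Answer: $-90753$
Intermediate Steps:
$\left(-795 + \left(598 - 340\right)\right) 169 = \left(-795 + 258\right) 169 = \left(-537\right) 169 = -90753$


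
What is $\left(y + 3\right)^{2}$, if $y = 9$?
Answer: $144$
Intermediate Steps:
$\left(y + 3\right)^{2} = \left(9 + 3\right)^{2} = 12^{2} = 144$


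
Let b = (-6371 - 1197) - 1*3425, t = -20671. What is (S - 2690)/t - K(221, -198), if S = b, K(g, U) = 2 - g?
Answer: 4540632/20671 ≈ 219.66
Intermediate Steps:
b = -10993 (b = -7568 - 3425 = -10993)
S = -10993
(S - 2690)/t - K(221, -198) = (-10993 - 2690)/(-20671) - (2 - 1*221) = -13683*(-1/20671) - (2 - 221) = 13683/20671 - 1*(-219) = 13683/20671 + 219 = 4540632/20671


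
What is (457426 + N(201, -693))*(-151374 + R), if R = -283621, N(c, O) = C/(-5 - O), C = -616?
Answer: -17112076472205/86 ≈ -1.9898e+11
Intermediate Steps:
N(c, O) = -616/(-5 - O)
(457426 + N(201, -693))*(-151374 + R) = (457426 + 616/(5 - 693))*(-151374 - 283621) = (457426 + 616/(-688))*(-434995) = (457426 + 616*(-1/688))*(-434995) = (457426 - 77/86)*(-434995) = (39338559/86)*(-434995) = -17112076472205/86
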